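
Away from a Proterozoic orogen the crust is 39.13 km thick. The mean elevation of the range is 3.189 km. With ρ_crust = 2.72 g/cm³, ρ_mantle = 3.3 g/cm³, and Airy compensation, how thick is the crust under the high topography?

Root depth r = h ρ_c / (ρ_m − ρ_c) = 3.189 km × 2.72 / 0.58 = 14.96 km.
Total thickness = T + h + r = 39.13 km + 3.189 km + 14.96 km = 57.3 km.

57.3 km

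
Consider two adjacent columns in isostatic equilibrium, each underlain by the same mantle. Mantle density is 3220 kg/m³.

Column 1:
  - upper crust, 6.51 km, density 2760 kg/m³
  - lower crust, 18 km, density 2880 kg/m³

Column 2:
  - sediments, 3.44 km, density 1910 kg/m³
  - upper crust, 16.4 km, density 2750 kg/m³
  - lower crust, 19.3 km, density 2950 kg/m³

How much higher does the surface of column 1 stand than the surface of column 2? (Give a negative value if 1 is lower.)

−2.58 km

For any compensation level in the mantle, the mantle terms cancel and isostasy reduces to e = (Σt_1 − Σt_2) − (Σ(ρt)_1 − Σ(ρt)_2) / ρ_m.
Σt_1 = 24.51 km; Σt_2 = 39.14 km; Σ(ρt)_1 = 69807.6; Σ(ρt)_2 = 108605.4 (in km·kg/m³).
e = (24.51 − 39.14) − (69807.6 − 108605.4) / 3220 = −2.58 km.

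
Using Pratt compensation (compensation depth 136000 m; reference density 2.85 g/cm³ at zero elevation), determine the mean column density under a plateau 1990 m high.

Pratt balance: ρ_ref D = ρ (D + h).
ρ = ρ_ref D/(D + h) = 2.85 × 136000 m/(136000 m + 1990 m) = 2.81 g/cm³.

2.81 g/cm³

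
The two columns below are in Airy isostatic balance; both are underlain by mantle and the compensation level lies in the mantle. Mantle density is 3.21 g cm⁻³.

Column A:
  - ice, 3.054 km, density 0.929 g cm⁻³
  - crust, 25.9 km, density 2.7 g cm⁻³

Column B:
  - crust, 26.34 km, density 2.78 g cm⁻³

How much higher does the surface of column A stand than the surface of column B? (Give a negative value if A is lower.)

2.76 km

For any compensation level in the mantle, the mantle terms cancel and isostasy reduces to e = (Σt_A − Σt_B) − (Σ(ρt)_A − Σ(ρt)_B) / ρ_m.
Σt_A = 28.954 km; Σt_B = 26.34 km; Σ(ρt)_A = 72.767166; Σ(ρt)_B = 73.2252 (in km·g cm⁻³).
e = (28.954 − 26.34) − (72.767166 − 73.2252) / 3.21 = 2.76 km.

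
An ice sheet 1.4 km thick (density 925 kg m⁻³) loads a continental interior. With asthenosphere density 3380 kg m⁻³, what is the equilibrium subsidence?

Balancing pressure at the compensation depth: the ice load ρ_ice t is balanced by mantle displaced below, ρ_m s.
s = t ρ_ice / ρ_m = 1.4 km × 925/3380 = 0.383 km.

0.383 km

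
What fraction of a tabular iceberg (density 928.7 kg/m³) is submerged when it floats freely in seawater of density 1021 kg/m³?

0.91

Submerged fraction = ρ_obj/ρ_fluid = 928.7/1021 = 0.91.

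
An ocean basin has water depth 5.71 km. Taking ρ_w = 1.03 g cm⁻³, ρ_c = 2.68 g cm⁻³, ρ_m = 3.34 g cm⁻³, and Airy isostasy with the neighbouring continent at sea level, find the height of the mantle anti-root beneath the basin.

14.3 km

Equating mass per unit area of the two columns: replacing crust with seawater at the top is compensated by replacing crust with mantle at the base: d (ρ_c − ρ_w) = a (ρ_m − ρ_c).
a = d (ρ_c − ρ_w)/(ρ_m − ρ_c) = 5.71 km × 1.65/0.66 = 14.3 km.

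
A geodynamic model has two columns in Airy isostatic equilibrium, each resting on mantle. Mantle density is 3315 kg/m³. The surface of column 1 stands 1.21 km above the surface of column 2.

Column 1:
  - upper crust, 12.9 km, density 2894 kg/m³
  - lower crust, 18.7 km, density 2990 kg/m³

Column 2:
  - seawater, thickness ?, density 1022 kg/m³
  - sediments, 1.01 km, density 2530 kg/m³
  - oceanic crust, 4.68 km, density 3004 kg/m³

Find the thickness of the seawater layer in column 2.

2.29 km

Take the compensation level at the base of the deeper column (depth z_c below the surface of column 1) and equate Σ ρ_i t_i down to z_c; mantle fills any gap and the z_c terms cancel.
Column 1: 12.9×2894 + 18.7×2990 + (z_c − 31.6)×3315
Column 2: 1.21×0 + x×1022 + 1.01×2530 + 4.68×3004 + (z_c − 1.21 − 5.69 − x)×3315
The z_c×3315 term appears on both sides and cancels. Collect the known terms of each column as K = Σ(ρt)_known − 3315 × (depth of known layers): K_1 = 93245.6 − 3315×31.6 = −11508.4; K_2 = 16614.02 − 3315×(1.21 + 5.69) = −6259.48.
Balance: K_1 = K_2 − x×(3315 − 1022), so x = (K_2 − K_1)/(3315 − 1022) = 5248.92/2293 = 2.29 km.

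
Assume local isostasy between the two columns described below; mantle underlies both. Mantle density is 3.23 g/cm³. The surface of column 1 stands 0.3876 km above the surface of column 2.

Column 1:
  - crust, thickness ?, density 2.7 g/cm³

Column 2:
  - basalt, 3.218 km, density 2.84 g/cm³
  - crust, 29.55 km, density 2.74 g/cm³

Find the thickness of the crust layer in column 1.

Take the compensation level at the base of the deeper column (depth z_c below the surface of column 1) and equate Σ ρ_i t_i down to z_c; mantle fills any gap and the z_c terms cancel.
Column 1: x×2.7 + (z_c − 0 − x)×3.23
Column 2: 0.3876×0 + 3.218×2.84 + 29.55×2.74 + (z_c − 0.3876 − 32.768)×3.23
The z_c×3.23 term appears on both sides and cancels. Collect the known terms of each column as K = Σ(ρt)_known − 3.23 × (depth of known layers): K_1 = 0 − 3.23×0 = 0; K_2 = 90.10612 − 3.23×(0.3876 + 32.768) = −16.986468.
Balance: K_1 − x×(3.23 − 2.7) = K_2, so x = (K_1 − K_2)/(3.23 − 2.7) = 16.9865/0.53 = 32 km.

32 km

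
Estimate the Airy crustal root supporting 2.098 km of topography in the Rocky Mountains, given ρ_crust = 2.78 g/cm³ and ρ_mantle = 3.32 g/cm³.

10.8 km

For local isostatic compensation: the weight of the topography is balanced by the buoyancy of the root, ρ_c h = (ρ_m − ρ_c) r.
r = h · ρ_c / (ρ_m − ρ_c) = 2.098 km × 2.78 / (3.32 − 2.78) = 10.8 km.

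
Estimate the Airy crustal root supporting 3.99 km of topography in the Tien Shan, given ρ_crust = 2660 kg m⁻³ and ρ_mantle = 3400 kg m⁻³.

For local isostatic compensation: the weight of the topography is balanced by the buoyancy of the root, ρ_c h = (ρ_m − ρ_c) r.
r = h · ρ_c / (ρ_m − ρ_c) = 3.99 km × 2660 / (3400 − 2660) = 14.3 km.

14.3 km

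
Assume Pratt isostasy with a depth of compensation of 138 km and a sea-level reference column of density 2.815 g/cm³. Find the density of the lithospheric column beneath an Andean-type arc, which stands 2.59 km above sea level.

Pratt balance: ρ_ref D = ρ (D + h).
ρ = ρ_ref D/(D + h) = 2.815 × 138 km/(138 km + 2.59 km) = 2.76 g/cm³.

2.76 g/cm³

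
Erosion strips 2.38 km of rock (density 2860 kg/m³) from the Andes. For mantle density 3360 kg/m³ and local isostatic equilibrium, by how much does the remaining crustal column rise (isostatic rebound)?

2.03 km

Unloading: uplift u = e ρ_c/ρ_m = 2.38 km × 2860/3360 = 2.03 km.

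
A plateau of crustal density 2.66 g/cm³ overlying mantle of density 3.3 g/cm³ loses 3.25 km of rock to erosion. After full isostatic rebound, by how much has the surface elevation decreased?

Rebound u = e ρ_c/ρ_m = 3.25 km × 2.66/3.3 = 2.62 km.
Net surface drop = e − u = 3.25 km − 2.62 km = e (ρ_m − ρ_c)/ρ_m = 0.63 km.

0.63 km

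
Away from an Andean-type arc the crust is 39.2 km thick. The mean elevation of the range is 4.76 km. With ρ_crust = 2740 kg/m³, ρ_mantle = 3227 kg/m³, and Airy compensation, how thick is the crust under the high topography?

Root depth r = h ρ_c / (ρ_m − ρ_c) = 4.76 km × 2740 / 487 = 26.78 km.
Total thickness = T + h + r = 39.2 km + 4.76 km + 26.78 km = 70.7 km.

70.7 km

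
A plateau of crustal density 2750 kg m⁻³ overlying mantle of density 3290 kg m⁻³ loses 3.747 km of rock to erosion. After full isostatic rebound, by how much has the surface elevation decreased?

0.615 km

Rebound u = e ρ_c/ρ_m = 3.747 km × 2750/3290 = 3.132 km.
Net surface drop = e − u = 3.747 km − 3.132 km = e (ρ_m − ρ_c)/ρ_m = 0.615 km.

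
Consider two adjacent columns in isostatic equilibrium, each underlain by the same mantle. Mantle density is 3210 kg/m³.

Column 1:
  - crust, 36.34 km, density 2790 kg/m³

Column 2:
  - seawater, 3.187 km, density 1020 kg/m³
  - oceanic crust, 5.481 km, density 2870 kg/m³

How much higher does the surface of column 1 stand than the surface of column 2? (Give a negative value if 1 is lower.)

For any compensation level in the mantle, the mantle terms cancel and isostasy reduces to e = (Σt_1 − Σt_2) − (Σ(ρt)_1 − Σ(ρt)_2) / ρ_m.
Σt_1 = 36.34 km; Σt_2 = 8.668 km; Σ(ρt)_1 = 101388.6; Σ(ρt)_2 = 18981.21 (in km·kg/m³).
e = (36.34 − 8.668) − (101388.6 − 18981.21) / 3210 = 2 km.

2 km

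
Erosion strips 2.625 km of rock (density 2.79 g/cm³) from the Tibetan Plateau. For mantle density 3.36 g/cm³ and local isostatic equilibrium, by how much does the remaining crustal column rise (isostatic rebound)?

Unloading: uplift u = e ρ_c/ρ_m = 2.625 km × 2.79/3.36 = 2.18 km.

2.18 km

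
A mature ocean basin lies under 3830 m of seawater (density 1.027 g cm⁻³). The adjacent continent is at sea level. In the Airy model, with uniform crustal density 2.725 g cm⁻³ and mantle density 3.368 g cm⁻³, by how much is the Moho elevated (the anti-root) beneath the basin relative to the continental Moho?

10100 m

In Airy isostatic equilibrium: replacing crust with seawater at the top is compensated by replacing crust with mantle at the base: d (ρ_c − ρ_w) = a (ρ_m − ρ_c).
a = d (ρ_c − ρ_w)/(ρ_m − ρ_c) = 3830 m × 1.698/0.643 = 10100 m.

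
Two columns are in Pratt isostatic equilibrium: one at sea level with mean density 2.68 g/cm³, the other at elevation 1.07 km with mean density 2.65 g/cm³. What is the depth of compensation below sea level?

94.5 km

ρ_ref D = ρ (D + h) → D (ρ_ref − ρ) = ρ h.
D = ρ h/(ρ_ref − ρ) = 2.65 × 1.07 km/(2.68 − 2.65) = 94.5 km.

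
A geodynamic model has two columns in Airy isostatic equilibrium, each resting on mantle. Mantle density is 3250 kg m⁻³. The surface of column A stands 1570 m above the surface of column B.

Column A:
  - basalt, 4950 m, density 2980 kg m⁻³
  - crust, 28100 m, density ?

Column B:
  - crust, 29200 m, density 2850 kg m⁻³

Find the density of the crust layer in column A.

2700 kg m⁻³

Take the compensation level at the base of the deeper column (depth z_c below the surface of column A) and equate Σ ρ_i t_i down to z_c; mantle fills any gap and the z_c terms cancel.
Column A: 4950×2980 + 28100×ρ + (z_c − 33050)×3250
Column B: 1570×0 + 29200×2850 + (z_c − 1570 − 29200)×3250
The z_c×3250 term appears on both sides and cancels. Collect the known terms of each column as K = Σ(ρt)_known − 3250 × (depth of known layers): K_A = 14751000 − 3250×33050 = −92661500; K_B = 83220000 − 3250×(1570 + 29200) = −16782500.
Balance: K_A + 28100×ρ = K_B, so ρ = (K_B − K_A)/28100 = 75879000/28100 = 2700 kg m⁻³.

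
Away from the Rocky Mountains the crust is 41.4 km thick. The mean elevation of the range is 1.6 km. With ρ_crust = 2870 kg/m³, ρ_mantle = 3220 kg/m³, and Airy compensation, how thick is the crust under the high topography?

56.1 km

Root depth r = h ρ_c / (ρ_m − ρ_c) = 1.6 km × 2870 / 350 = 13.12 km.
Total thickness = T + h + r = 41.4 km + 1.6 km + 13.12 km = 56.1 km.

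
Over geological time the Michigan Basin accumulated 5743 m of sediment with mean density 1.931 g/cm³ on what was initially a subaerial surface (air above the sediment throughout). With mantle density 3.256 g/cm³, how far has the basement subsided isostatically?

3410 m

Subaerial load: s = t ρ_sed / ρ_m = 5743 m × 1.931/3.256 = 3410 m.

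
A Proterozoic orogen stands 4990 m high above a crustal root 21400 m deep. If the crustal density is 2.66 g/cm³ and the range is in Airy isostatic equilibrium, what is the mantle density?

3.28 g/cm³

Airy balance: ρ_c h = (ρ_m − ρ_c) r → ρ_m = ρ_c (1 + h/r).
ρ_m = 2.66 × (1 + 4990 m/21400 m) = 3.28 g/cm³.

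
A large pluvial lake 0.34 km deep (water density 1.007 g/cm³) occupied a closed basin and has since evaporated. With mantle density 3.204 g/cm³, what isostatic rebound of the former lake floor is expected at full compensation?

0.107 km

u = d ρ_w/ρ_m = 0.34 km × 1.007/3.204 = 0.107 km.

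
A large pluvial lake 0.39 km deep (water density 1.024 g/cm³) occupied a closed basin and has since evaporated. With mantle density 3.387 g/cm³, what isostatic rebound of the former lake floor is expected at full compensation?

u = d ρ_w/ρ_m = 0.39 km × 1.024/3.387 = 0.118 km.

0.118 km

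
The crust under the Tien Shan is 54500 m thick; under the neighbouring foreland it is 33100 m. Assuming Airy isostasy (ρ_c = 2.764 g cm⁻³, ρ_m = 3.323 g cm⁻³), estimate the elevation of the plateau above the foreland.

Excess crust Δ = 54500 m − 33100 m = 21400 m, split between elevation h and root r with h + r = Δ.
Airy balance ρ_c h = (ρ_m − ρ_c) r gives r = h ρ_c/(ρ_m − ρ_c), so h (1 + ρ_c/(ρ_m − ρ_c)) = Δ, i.e. h = Δ (ρ_m − ρ_c)/ρ_m.
h = 21400 m × 0.559/3.323 = 3600 m.

3600 m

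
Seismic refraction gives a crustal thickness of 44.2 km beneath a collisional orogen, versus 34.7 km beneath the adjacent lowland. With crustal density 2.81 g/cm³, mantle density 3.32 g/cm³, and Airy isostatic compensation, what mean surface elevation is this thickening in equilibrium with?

1.46 km

Excess crust Δ = 44.2 km − 34.7 km = 9.5 km, split between elevation h and root r with h + r = Δ.
Airy balance ρ_c h = (ρ_m − ρ_c) r gives r = h ρ_c/(ρ_m − ρ_c), so h (1 + ρ_c/(ρ_m − ρ_c)) = Δ, i.e. h = Δ (ρ_m − ρ_c)/ρ_m.
h = 9.5 km × 0.51/3.32 = 1.46 km.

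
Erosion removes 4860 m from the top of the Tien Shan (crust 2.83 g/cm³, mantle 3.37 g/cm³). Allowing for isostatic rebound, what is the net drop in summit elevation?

779 m

Rebound u = e ρ_c/ρ_m = 4860 m × 2.83/3.37 = 4081 m.
Net surface drop = e − u = 4860 m − 4081 m = e (ρ_m − ρ_c)/ρ_m = 779 m.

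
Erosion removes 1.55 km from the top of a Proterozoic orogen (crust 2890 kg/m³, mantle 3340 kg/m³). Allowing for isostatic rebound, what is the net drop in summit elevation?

0.209 km

Rebound u = e ρ_c/ρ_m = 1.55 km × 2890/3340 = 1.341 km.
Net surface drop = e − u = 1.55 km − 1.341 km = e (ρ_m − ρ_c)/ρ_m = 0.209 km.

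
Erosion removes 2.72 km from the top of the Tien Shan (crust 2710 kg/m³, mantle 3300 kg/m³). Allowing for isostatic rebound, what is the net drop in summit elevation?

Rebound u = e ρ_c/ρ_m = 2.72 km × 2710/3300 = 2.234 km.
Net surface drop = e − u = 2.72 km − 2.234 km = e (ρ_m − ρ_c)/ρ_m = 0.486 km.

0.486 km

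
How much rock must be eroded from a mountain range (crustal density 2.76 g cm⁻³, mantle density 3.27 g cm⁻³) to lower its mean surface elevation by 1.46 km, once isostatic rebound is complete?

Net drop Δ = e − u = e − e ρ_c/ρ_m = e (ρ_m − ρ_c)/ρ_m.
e = Δ ρ_m/(ρ_m − ρ_c) = 1.46 km × 3.27/0.51 = 9.36 km.

9.36 km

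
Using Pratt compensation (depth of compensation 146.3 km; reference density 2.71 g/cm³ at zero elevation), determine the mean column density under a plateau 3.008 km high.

Pratt balance: ρ_ref D = ρ (D + h).
ρ = ρ_ref D/(D + h) = 2.71 × 146.3 km/(146.3 km + 3.008 km) = 2.66 g/cm³.

2.66 g/cm³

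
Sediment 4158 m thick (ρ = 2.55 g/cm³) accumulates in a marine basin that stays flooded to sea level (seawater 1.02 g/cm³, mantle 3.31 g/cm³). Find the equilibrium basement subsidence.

2780 m

Submarine loading: the sediment displaces seawater, and the subsidence is in turn flooded, so s (ρ_m − ρ_w) = t (ρ_sed − ρ_w).
s = 4158 m × (2.55 − 1.02) / (3.31 − 1.02) = 2780 m.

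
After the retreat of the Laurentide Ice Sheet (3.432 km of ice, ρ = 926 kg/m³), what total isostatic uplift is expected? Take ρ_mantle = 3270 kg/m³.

0.972 km

Removing the load lets mantle flow back in; uplift u satisfies ρ_ice t = ρ_m u.
u = t ρ_ice/ρ_m = 3.432 km × 926/3270 = 0.972 km.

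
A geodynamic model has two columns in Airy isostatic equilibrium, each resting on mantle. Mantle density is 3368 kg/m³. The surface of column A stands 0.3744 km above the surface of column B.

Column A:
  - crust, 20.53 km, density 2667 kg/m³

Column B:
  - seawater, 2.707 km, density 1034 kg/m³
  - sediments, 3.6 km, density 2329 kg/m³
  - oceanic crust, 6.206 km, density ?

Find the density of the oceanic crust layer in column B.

2870 kg/m³

Take the compensation level at the base of the deeper column (depth z_c below the surface of column A) and equate Σ ρ_i t_i down to z_c; mantle fills any gap and the z_c terms cancel.
Column A: 20.53×2667 + (z_c − 20.53)×3368
Column B: 0.3744×0 + 2.707×1034 + 3.6×2329 + 6.206×ρ + (z_c − 0.3744 − 12.513)×3368
The z_c×3368 term appears on both sides and cancels. Collect the known terms of each column as K = Σ(ρt)_known − 3368 × (depth of known layers): K_A = 54753.51 − 3368×20.53 = −14391.53; K_B = 11183.438 − 3368×(0.3744 + 12.513) = −32221.3252.
Balance: K_A = K_B + 6.206×ρ, so ρ = (K_A − K_B)/6.206 = 17829.8/6.206 = 2870 kg/m³.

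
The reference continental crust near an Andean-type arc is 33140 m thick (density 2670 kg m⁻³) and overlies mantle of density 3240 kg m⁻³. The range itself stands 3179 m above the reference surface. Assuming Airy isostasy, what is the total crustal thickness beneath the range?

51200 m

Root depth r = h ρ_c / (ρ_m − ρ_c) = 3179 m × 2670 / 570 = 14890 m.
Total thickness = T + h + r = 33140 m + 3179 m + 14890 m = 51200 m.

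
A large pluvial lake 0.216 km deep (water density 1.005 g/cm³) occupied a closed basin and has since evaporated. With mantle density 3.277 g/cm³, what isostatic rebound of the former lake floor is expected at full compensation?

0.0662 km

u = d ρ_w/ρ_m = 0.216 km × 1.005/3.277 = 0.0662 km.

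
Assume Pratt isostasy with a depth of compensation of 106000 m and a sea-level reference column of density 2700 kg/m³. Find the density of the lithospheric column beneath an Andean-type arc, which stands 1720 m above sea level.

2660 kg/m³

Pratt balance: ρ_ref D = ρ (D + h).
ρ = ρ_ref D/(D + h) = 2700 × 106000 m/(106000 m + 1720 m) = 2660 kg/m³.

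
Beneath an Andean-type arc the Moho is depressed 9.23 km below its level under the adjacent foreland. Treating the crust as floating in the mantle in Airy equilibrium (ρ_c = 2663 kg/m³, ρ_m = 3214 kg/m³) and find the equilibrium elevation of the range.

For local isostatic compensation: ρ_c h = (ρ_m − ρ_c) r.
h = r (ρ_m − ρ_c) / ρ_c = 9.23 km × (3214 − 2663) / 2663 = 1.91 km.

1.91 km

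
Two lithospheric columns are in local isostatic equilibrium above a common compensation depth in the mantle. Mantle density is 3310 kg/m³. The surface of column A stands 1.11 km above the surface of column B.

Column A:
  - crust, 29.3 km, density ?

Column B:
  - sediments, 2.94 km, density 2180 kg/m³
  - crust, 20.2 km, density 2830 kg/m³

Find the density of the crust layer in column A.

2740 kg/m³

Take the compensation level at the base of the deeper column (depth z_c below the surface of column A) and equate Σ ρ_i t_i down to z_c; mantle fills any gap and the z_c terms cancel.
Column A: 29.3×ρ + (z_c − 29.3)×3310
Column B: 1.11×0 + 2.94×2180 + 20.2×2830 + (z_c − 1.11 − 23.14)×3310
The z_c×3310 term appears on both sides and cancels. Collect the known terms of each column as K = Σ(ρt)_known − 3310 × (depth of known layers): K_A = 0 − 3310×29.3 = −96983; K_B = 63575.2 − 3310×(1.11 + 23.14) = −16692.3.
Balance: K_A + 29.3×ρ = K_B, so ρ = (K_B − K_A)/29.3 = 80290.7/29.3 = 2740 kg/m³.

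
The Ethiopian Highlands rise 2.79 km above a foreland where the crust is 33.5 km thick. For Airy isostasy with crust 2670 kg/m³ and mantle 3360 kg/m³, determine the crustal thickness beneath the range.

47.1 km

Root depth r = h ρ_c / (ρ_m − ρ_c) = 2.79 km × 2670 / 690 = 10.8 km.
Total thickness = T + h + r = 33.5 km + 2.79 km + 10.8 km = 47.1 km.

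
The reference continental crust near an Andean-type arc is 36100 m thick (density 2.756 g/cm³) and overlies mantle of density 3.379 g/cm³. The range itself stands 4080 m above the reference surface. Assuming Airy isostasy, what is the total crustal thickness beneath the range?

Root depth r = h ρ_c / (ρ_m − ρ_c) = 4080 m × 2.756 / 0.623 = 18050 m.
Total thickness = T + h + r = 36100 m + 4080 m + 18050 m = 58200 m.

58200 m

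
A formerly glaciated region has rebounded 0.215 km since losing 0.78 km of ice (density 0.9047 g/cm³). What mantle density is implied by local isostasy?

3.28 g/cm³

ρ_m = ρ_ice t / u = 0.9047 × 0.78 km/0.215 km = 3.28 g/cm³.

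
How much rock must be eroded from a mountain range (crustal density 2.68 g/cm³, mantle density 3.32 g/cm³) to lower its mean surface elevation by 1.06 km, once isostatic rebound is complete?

Net drop Δ = e − u = e − e ρ_c/ρ_m = e (ρ_m − ρ_c)/ρ_m.
e = Δ ρ_m/(ρ_m − ρ_c) = 1.06 km × 3.32/0.64 = 5.5 km.

5.5 km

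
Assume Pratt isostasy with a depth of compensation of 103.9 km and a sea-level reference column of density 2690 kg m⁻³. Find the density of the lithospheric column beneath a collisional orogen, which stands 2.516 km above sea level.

2630 kg m⁻³

Pratt balance: ρ_ref D = ρ (D + h).
ρ = ρ_ref D/(D + h) = 2690 × 103.9 km/(103.9 km + 2.516 km) = 2630 kg m⁻³.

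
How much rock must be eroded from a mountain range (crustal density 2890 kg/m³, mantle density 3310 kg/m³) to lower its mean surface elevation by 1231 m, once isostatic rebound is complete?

Net drop Δ = e − u = e − e ρ_c/ρ_m = e (ρ_m − ρ_c)/ρ_m.
e = Δ ρ_m/(ρ_m − ρ_c) = 1231 m × 3310/420 = 9700 m.

9700 m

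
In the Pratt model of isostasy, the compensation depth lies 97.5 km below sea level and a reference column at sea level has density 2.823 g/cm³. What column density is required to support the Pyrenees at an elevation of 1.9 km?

2.77 g/cm³

Pratt balance: ρ_ref D = ρ (D + h).
ρ = ρ_ref D/(D + h) = 2.823 × 97.5 km/(97.5 km + 1.9 km) = 2.77 g/cm³.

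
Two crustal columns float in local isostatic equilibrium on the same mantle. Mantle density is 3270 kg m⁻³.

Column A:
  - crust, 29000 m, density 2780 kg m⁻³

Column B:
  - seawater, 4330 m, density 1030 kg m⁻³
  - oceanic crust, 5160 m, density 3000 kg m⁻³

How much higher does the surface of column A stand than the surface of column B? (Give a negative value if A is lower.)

For any compensation level in the mantle, the mantle terms cancel and isostasy reduces to e = (Σt_A − Σt_B) − (Σ(ρt)_A − Σ(ρt)_B) / ρ_m.
Σt_A = 29000 m; Σt_B = 9490 m; Σ(ρt)_A = 80620000; Σ(ρt)_B = 19939900 (in m·kg m⁻³).
e = (29000 − 9490) − (80620000 − 19939900) / 3270 = 953 m.

953 m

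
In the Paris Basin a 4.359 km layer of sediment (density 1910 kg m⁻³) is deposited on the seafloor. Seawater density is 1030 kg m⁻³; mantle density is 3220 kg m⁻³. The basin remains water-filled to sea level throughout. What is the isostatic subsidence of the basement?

Submarine loading: the sediment displaces seawater, and the subsidence is in turn flooded, so s (ρ_m − ρ_w) = t (ρ_sed − ρ_w).
s = 4.359 km × (1910 − 1030) / (3220 − 1030) = 1.75 km.

1.75 km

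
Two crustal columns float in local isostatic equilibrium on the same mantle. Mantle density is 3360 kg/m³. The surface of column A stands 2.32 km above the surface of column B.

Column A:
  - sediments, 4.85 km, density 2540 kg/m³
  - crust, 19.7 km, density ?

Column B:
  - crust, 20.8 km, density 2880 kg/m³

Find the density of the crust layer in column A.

Take the compensation level at the base of the deeper column (depth z_c below the surface of column A) and equate Σ ρ_i t_i down to z_c; mantle fills any gap and the z_c terms cancel.
Column A: 4.85×2540 + 19.7×ρ + (z_c − 24.55)×3360
Column B: 2.32×0 + 20.8×2880 + (z_c − 2.32 − 20.8)×3360
The z_c×3360 term appears on both sides and cancels. Collect the known terms of each column as K = Σ(ρt)_known − 3360 × (depth of known layers): K_A = 12319 − 3360×24.55 = −70169; K_B = 59904 − 3360×(2.32 + 20.8) = −17779.2.
Balance: K_A + 19.7×ρ = K_B, so ρ = (K_B − K_A)/19.7 = 52389.8/19.7 = 2660 kg/m³.

2660 kg/m³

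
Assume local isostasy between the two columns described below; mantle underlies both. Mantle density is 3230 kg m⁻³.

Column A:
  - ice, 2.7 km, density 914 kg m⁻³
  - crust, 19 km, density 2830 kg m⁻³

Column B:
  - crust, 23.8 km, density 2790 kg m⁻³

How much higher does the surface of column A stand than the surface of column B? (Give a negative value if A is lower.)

For any compensation level in the mantle, the mantle terms cancel and isostasy reduces to e = (Σt_A − Σt_B) − (Σ(ρt)_A − Σ(ρt)_B) / ρ_m.
Σt_A = 21.7 km; Σt_B = 23.8 km; Σ(ρt)_A = 56237.8; Σ(ρt)_B = 66402 (in km·kg m⁻³).
e = (21.7 − 23.8) − (56237.8 − 66402) / 3230 = 1.05 km.

1.05 km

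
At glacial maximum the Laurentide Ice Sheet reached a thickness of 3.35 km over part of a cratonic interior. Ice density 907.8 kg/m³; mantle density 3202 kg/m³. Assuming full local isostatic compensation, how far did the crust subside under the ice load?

0.95 km

Equating mass per unit area of the two columns: the ice load ρ_ice t is balanced by mantle displaced below, ρ_m s.
s = t ρ_ice / ρ_m = 3.35 km × 907.8/3202 = 0.95 km.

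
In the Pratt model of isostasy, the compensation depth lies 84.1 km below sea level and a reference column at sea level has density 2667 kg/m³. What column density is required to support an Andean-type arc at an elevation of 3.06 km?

2570 kg/m³

Pratt balance: ρ_ref D = ρ (D + h).
ρ = ρ_ref D/(D + h) = 2667 × 84.1 km/(84.1 km + 3.06 km) = 2570 kg/m³.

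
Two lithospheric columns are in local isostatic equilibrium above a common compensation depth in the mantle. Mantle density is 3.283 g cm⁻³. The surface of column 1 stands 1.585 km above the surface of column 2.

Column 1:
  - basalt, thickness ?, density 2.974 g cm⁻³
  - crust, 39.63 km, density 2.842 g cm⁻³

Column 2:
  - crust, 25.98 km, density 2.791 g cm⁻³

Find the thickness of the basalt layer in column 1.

Take the compensation level at the base of the deeper column (depth z_c below the surface of column 1) and equate Σ ρ_i t_i down to z_c; mantle fills any gap and the z_c terms cancel.
Column 1: x×2.974 + 39.63×2.842 + (z_c − 39.63 − x)×3.283
Column 2: 1.585×0 + 25.98×2.791 + (z_c − 1.585 − 25.98)×3.283
The z_c×3.283 term appears on both sides and cancels. Collect the known terms of each column as K = Σ(ρt)_known − 3.283 × (depth of known layers): K_1 = 112.62846 − 3.283×39.63 = −17.47683; K_2 = 72.51018 − 3.283×(1.585 + 25.98) = −17.985715.
Balance: K_1 − x×(3.283 − 2.974) = K_2, so x = (K_1 − K_2)/(3.283 − 2.974) = 0.508885/0.309 = 1.65 km.

1.65 km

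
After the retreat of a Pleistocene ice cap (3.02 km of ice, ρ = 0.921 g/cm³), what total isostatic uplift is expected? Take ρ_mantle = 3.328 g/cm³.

Removing the load lets mantle flow back in; uplift u satisfies ρ_ice t = ρ_m u.
u = t ρ_ice/ρ_m = 3.02 km × 0.921/3.328 = 0.836 km.

0.836 km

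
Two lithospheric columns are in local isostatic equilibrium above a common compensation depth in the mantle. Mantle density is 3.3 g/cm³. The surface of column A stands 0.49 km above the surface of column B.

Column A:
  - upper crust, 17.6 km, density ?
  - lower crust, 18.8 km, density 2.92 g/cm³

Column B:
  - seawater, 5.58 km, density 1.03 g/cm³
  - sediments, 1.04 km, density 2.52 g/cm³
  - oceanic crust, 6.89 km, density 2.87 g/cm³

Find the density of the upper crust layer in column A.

Take the compensation level at the base of the deeper column (depth z_c below the surface of column A) and equate Σ ρ_i t_i down to z_c; mantle fills any gap and the z_c terms cancel.
Column A: 17.6×ρ + 18.8×2.92 + (z_c − 36.4)×3.3
Column B: 0.49×0 + 5.58×1.03 + 1.04×2.52 + 6.89×2.87 + (z_c − 0.49 − 13.51)×3.3
The z_c×3.3 term appears on both sides and cancels. Collect the known terms of each column as K = Σ(ρt)_known − 3.3 × (depth of known layers): K_A = 54.896 − 3.3×36.4 = −65.224; K_B = 28.1425 − 3.3×(0.49 + 13.51) = −18.0575.
Balance: K_A + 17.6×ρ = K_B, so ρ = (K_B − K_A)/17.6 = 47.1665/17.6 = 2.68 g/cm³.

2.68 g/cm³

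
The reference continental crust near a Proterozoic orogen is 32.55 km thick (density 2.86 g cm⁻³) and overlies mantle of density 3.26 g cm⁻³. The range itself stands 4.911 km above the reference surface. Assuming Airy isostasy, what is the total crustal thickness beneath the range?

Root depth r = h ρ_c / (ρ_m − ρ_c) = 4.911 km × 2.86 / 0.4 = 35.11 km.
Total thickness = T + h + r = 32.55 km + 4.911 km + 35.11 km = 72.6 km.

72.6 km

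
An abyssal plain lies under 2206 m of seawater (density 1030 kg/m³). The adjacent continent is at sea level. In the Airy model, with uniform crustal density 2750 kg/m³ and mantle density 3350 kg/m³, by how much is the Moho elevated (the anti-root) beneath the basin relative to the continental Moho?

6320 m

By Archimedes' principle applied to the lithosphere: replacing crust with seawater at the top is compensated by replacing crust with mantle at the base: d (ρ_c − ρ_w) = a (ρ_m − ρ_c).
a = d (ρ_c − ρ_w)/(ρ_m − ρ_c) = 2206 m × 1720/600 = 6320 m.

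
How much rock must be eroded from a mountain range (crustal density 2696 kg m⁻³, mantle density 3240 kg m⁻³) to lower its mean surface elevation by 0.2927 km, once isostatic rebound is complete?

1.74 km

Net drop Δ = e − u = e − e ρ_c/ρ_m = e (ρ_m − ρ_c)/ρ_m.
e = Δ ρ_m/(ρ_m − ρ_c) = 0.2927 km × 3240/544 = 1.74 km.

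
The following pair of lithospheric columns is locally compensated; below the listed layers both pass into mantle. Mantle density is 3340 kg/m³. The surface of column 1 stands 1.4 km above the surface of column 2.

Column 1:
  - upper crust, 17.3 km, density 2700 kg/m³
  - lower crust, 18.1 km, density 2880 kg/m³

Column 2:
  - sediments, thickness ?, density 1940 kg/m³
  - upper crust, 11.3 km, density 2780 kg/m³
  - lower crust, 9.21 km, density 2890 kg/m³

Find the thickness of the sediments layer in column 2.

3.04 km

Take the compensation level at the base of the deeper column (depth z_c below the surface of column 1) and equate Σ ρ_i t_i down to z_c; mantle fills any gap and the z_c terms cancel.
Column 1: 17.3×2700 + 18.1×2880 + (z_c − 35.4)×3340
Column 2: 1.4×0 + x×1940 + 11.3×2780 + 9.21×2890 + (z_c − 1.4 − 20.51 − x)×3340
The z_c×3340 term appears on both sides and cancels. Collect the known terms of each column as K = Σ(ρt)_known − 3340 × (depth of known layers): K_1 = 98838 − 3340×35.4 = −19398; K_2 = 58030.9 − 3340×(1.4 + 20.51) = −15148.5.
Balance: K_1 = K_2 − x×(3340 − 1940), so x = (K_2 − K_1)/(3340 − 1940) = 4249.5/1400 = 3.04 km.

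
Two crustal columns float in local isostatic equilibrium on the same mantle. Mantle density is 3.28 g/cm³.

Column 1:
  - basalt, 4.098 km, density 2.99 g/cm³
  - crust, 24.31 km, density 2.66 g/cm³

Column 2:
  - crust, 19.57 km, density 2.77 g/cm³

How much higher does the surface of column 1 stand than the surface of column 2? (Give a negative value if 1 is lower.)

For any compensation level in the mantle, the mantle terms cancel and isostasy reduces to e = (Σt_1 − Σt_2) − (Σ(ρt)_1 − Σ(ρt)_2) / ρ_m.
Σt_1 = 28.408 km; Σt_2 = 19.57 km; Σ(ρt)_1 = 76.91762; Σ(ρt)_2 = 54.2089 (in km·g/cm³).
e = (28.408 − 19.57) − (76.91762 − 54.2089) / 3.28 = 1.91 km.

1.91 km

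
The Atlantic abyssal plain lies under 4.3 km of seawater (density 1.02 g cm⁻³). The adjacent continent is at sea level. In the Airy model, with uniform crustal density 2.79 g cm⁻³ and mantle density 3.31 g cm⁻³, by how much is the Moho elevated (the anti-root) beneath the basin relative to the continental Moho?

Equating mass per unit area of the two columns: replacing crust with seawater at the top is compensated by replacing crust with mantle at the base: d (ρ_c − ρ_w) = a (ρ_m − ρ_c).
a = d (ρ_c − ρ_w)/(ρ_m − ρ_c) = 4.3 km × 1.77/0.52 = 14.6 km.

14.6 km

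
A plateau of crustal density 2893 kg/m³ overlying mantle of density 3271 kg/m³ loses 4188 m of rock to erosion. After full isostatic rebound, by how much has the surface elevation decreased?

Rebound u = e ρ_c/ρ_m = 4188 m × 2893/3271 = 3704 m.
Net surface drop = e − u = 4188 m − 3704 m = e (ρ_m − ρ_c)/ρ_m = 484 m.

484 m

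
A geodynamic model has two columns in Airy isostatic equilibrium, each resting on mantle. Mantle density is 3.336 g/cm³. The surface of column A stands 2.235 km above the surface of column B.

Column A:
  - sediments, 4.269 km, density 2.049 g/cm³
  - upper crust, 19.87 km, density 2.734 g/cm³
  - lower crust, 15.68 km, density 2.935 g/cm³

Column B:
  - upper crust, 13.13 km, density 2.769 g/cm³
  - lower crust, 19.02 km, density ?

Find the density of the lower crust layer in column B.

Take the compensation level at the base of the deeper column (depth z_c below the surface of column A) and equate Σ ρ_i t_i down to z_c; mantle fills any gap and the z_c terms cancel.
Column A: 4.269×2.049 + 19.87×2.734 + 15.68×2.935 + (z_c − 39.819)×3.336
Column B: 2.235×0 + 13.13×2.769 + 19.02×ρ + (z_c − 2.235 − 32.15)×3.336
The z_c×3.336 term appears on both sides and cancels. Collect the known terms of each column as K = Σ(ρt)_known − 3.336 × (depth of known layers): K_A = 109.092561 − 3.336×39.819 = −23.743623; K_B = 36.35697 − 3.336×(2.235 + 32.15) = −78.35139.
Balance: K_A = K_B + 19.02×ρ, so ρ = (K_A − K_B)/19.02 = 54.6078/19.02 = 2.87 g/cm³.

2.87 g/cm³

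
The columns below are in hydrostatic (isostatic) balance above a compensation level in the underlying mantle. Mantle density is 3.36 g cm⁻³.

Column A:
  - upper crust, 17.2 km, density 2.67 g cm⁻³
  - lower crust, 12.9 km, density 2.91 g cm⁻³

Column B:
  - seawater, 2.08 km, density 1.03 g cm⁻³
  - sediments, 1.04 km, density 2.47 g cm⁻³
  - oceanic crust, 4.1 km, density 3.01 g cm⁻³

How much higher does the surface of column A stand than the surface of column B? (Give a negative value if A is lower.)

For any compensation level in the mantle, the mantle terms cancel and isostasy reduces to e = (Σt_A − Σt_B) − (Σ(ρt)_A − Σ(ρt)_B) / ρ_m.
Σt_A = 30.1 km; Σt_B = 7.22 km; Σ(ρt)_A = 83.463; Σ(ρt)_B = 17.0522 (in km·g cm⁻³).
e = (30.1 − 7.22) − (83.463 − 17.0522) / 3.36 = 3.11 km.

3.11 km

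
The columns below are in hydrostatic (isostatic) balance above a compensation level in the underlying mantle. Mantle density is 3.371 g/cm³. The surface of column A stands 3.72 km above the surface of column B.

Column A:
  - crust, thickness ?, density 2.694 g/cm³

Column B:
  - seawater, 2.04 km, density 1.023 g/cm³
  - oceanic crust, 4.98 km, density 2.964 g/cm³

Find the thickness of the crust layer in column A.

Take the compensation level at the base of the deeper column (depth z_c below the surface of column A) and equate Σ ρ_i t_i down to z_c; mantle fills any gap and the z_c terms cancel.
Column A: x×2.694 + (z_c − 0 − x)×3.371
Column B: 3.72×0 + 2.04×1.023 + 4.98×2.964 + (z_c − 3.72 − 7.02)×3.371
The z_c×3.371 term appears on both sides and cancels. Collect the known terms of each column as K = Σ(ρt)_known − 3.371 × (depth of known layers): K_A = 0 − 3.371×0 = 0; K_B = 16.84764 − 3.371×(3.72 + 7.02) = −19.3569.
Balance: K_A − x×(3.371 − 2.694) = K_B, so x = (K_A − K_B)/(3.371 − 2.694) = 19.3569/0.677 = 28.6 km.

28.6 km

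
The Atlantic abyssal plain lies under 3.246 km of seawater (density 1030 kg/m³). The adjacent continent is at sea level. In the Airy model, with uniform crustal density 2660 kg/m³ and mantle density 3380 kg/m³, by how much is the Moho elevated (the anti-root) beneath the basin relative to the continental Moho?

7.35 km

Balancing pressure at the compensation depth: replacing crust with seawater at the top is compensated by replacing crust with mantle at the base: d (ρ_c − ρ_w) = a (ρ_m − ρ_c).
a = d (ρ_c − ρ_w)/(ρ_m − ρ_c) = 3.246 km × 1630/720 = 7.35 km.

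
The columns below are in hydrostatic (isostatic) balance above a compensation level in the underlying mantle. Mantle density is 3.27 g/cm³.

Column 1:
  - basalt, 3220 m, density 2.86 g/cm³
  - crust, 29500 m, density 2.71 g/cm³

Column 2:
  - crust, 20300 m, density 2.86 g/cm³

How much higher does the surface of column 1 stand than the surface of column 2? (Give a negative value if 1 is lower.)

2910 m

For any compensation level in the mantle, the mantle terms cancel and isostasy reduces to e = (Σt_1 − Σt_2) − (Σ(ρt)_1 − Σ(ρt)_2) / ρ_m.
Σt_1 = 32720 m; Σt_2 = 20300 m; Σ(ρt)_1 = 89154.2; Σ(ρt)_2 = 58058 (in m·g/cm³).
e = (32720 − 20300) − (89154.2 − 58058) / 3.27 = 2910 m.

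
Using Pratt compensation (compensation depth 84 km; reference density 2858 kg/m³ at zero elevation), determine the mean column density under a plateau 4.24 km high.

2720 kg/m³

Pratt balance: ρ_ref D = ρ (D + h).
ρ = ρ_ref D/(D + h) = 2858 × 84 km/(84 km + 4.24 km) = 2720 kg/m³.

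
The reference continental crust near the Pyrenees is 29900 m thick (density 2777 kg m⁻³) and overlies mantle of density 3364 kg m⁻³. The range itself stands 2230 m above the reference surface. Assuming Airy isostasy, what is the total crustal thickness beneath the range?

Root depth r = h ρ_c / (ρ_m − ρ_c) = 2230 m × 2777 / 587 = 10550 m.
Total thickness = T + h + r = 29900 m + 2230 m + 10550 m = 42700 m.

42700 m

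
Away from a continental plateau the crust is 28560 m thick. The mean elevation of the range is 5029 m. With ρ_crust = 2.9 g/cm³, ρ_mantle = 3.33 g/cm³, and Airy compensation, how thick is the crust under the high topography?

Root depth r = h ρ_c / (ρ_m − ρ_c) = 5029 m × 2.9 / 0.43 = 33920 m.
Total thickness = T + h + r = 28560 m + 5029 m + 33920 m = 67500 m.

67500 m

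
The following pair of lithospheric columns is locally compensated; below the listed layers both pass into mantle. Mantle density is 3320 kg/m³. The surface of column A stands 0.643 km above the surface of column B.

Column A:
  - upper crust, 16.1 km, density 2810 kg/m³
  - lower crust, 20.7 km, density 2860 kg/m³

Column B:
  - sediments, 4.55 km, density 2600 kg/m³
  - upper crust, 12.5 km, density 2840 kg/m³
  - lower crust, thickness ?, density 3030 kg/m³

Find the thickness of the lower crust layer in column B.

Take the compensation level at the base of the deeper column (depth z_c below the surface of column A) and equate Σ ρ_i t_i down to z_c; mantle fills any gap and the z_c terms cancel.
Column A: 16.1×2810 + 20.7×2860 + (z_c − 36.8)×3320
Column B: 0.643×0 + 4.55×2600 + 12.5×2840 + x×3030 + (z_c − 0.643 − 17.05 − x)×3320
The z_c×3320 term appears on both sides and cancels. Collect the known terms of each column as K = Σ(ρt)_known − 3320 × (depth of known layers): K_A = 104443 − 3320×36.8 = −17733; K_B = 47330 − 3320×(0.643 + 17.05) = −11410.76.
Balance: K_A = K_B − x×(3320 − 3030), so x = (K_B − K_A)/(3320 − 3030) = 6322.24/290 = 21.8 km.

21.8 km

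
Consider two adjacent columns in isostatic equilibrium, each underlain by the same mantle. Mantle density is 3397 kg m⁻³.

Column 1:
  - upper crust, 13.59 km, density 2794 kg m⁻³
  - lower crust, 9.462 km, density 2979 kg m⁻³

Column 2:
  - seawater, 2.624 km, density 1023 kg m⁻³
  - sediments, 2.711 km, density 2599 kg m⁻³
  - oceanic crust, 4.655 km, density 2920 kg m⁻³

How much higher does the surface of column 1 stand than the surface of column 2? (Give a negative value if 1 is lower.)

0.452 km

For any compensation level in the mantle, the mantle terms cancel and isostasy reduces to e = (Σt_1 − Σt_2) − (Σ(ρt)_1 − Σ(ρt)_2) / ρ_m.
Σt_1 = 23.052 km; Σt_2 = 9.99 km; Σ(ρt)_1 = 66157.758; Σ(ρt)_2 = 23322.841 (in km·kg m⁻³).
e = (23.052 − 9.99) − (66157.758 − 23322.841) / 3397 = 0.452 km.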